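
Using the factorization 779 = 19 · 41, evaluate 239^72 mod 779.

Mod 19: 239 ≡ 11; since 18 | 72, by Fermat 11^72 ≡ 1 (mod 19).
Mod 41: 239 ≡ 34; by Fermat, exponent reduces to 72 mod 40 = 32; 34^32 ≡ 10 (mod 41).
Combine by CRT: x ≡ 1 (mod 19), x ≡ 10 (mod 41) ⇒ x ≡ 666 (mod 779).

666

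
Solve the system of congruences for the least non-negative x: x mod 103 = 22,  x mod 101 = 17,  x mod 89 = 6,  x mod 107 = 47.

10720056

The moduli are pairwise coprime; N = 103·101·89·107 = 99067769.
N/103 = 961823; 961823 ≡ 9 (mod 103); 9·23 ≡ 1, so inverse 23.
N/101 = 980869; 980869 ≡ 58 (mod 101); 58·54 ≡ 1, so inverse 54.
N/89 = 1113121; 1113121 ≡ 87 (mod 89); 87·44 ≡ 1, so inverse 44.
N/107 = 925867; 925867 ≡ 103 (mod 107); 103·80 ≡ 1, so inverse 80.
x ≡ 22·961823·23 + 17·980869·54 + 6·1113121·44 + 47·925867·80 = 5162244044.
5162244044 mod 99067769 = 10720056.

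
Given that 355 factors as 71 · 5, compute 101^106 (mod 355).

101

Mod 71: 101 ≡ 30; by Fermat, exponent reduces to 106 mod 70 = 36; 30^36 ≡ 30 (mod 71).
Mod 5: 101 ≡ 1; by Fermat, exponent reduces to 106 mod 4 = 2; 1^2 ≡ 1 (mod 5).
Combine by CRT: x ≡ 30 (mod 71), x ≡ 1 (mod 5) ⇒ x ≡ 101 (mod 355).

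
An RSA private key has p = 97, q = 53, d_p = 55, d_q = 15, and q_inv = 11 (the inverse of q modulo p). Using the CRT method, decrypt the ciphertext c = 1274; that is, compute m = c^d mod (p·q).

1074

m₁ = c^(d_p) mod p: c ≡ 13 (mod 97), and 13^55 mod 97 = 7.
m₂ = c^(d_q) mod q: c ≡ 2 (mod 53), and 2^15 mod 53 = 14.
h = q_inv·(m₁ − m₂) mod p = 11·(7 − 14) mod 97 = 20.
m = m₂ + h·q = 14 + 20·53 = 1074.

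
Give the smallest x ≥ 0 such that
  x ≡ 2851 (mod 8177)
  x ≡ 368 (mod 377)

Combine the congruences pairwise.
gcd(8177, 377) = 13 and 13 | (368 − 2851), so the pair is consistent; merging gives x ≡ 150037 (mod 237133), where 237133 = lcm(8177, 377).
The solution is unique modulo lcm(8177, 377) = 237133.

150037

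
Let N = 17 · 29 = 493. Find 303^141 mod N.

Mod 17: 303 ≡ 14; by Fermat, exponent reduces to 141 mod 16 = 13; 14^13 ≡ 5 (mod 17).
Mod 29: 303 ≡ 13; by Fermat, exponent reduces to 141 mod 28 = 1; 13^1 ≡ 13 (mod 29).
Combine by CRT: x ≡ 5 (mod 17), x ≡ 13 (mod 29) ⇒ x ≡ 158 (mod 493).

158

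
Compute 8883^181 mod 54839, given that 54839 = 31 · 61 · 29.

Mod 31: 8883 ≡ 17; by Fermat, exponent reduces to 181 mod 30 = 1; 17^1 ≡ 17 (mod 31).
Mod 61: 8883 ≡ 38; by Fermat, exponent reduces to 181 mod 60 = 1; 38^1 ≡ 38 (mod 61).
Mod 29: 8883 ≡ 9; by Fermat, exponent reduces to 181 mod 28 = 13; 9^13 ≡ 13 (mod 29).
Combine by CRT: x ≡ 17 (mod 31), x ≡ 38 (mod 61), x ≡ 13 (mod 29) ⇒ x ≡ 46703 (mod 54839).

46703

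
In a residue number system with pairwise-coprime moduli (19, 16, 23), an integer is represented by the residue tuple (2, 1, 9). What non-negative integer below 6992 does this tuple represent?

3137

The moduli are pairwise coprime; N = 19·16·23 = 6992.
N/19 = 368; 368 ≡ 7 (mod 19); 7·11 ≡ 1, so inverse 11.
N/16 = 437; 437 ≡ 5 (mod 16); 5·13 ≡ 1, so inverse 13.
N/23 = 304; 304 ≡ 5 (mod 23); 5·14 ≡ 1, so inverse 14.
x ≡ 2·368·11 + 1·437·13 + 9·304·14 = 52081.
52081 mod 6992 = 3137.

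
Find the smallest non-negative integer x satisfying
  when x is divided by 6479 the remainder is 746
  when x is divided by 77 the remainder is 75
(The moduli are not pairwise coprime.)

13704

Combine the congruences pairwise.
gcd(6479, 77) = 11 and 11 | (75 − 746), so the pair is consistent; merging gives x ≡ 13704 (mod 45353), where 45353 = lcm(6479, 77).
The solution is unique modulo lcm(6479, 77) = 45353.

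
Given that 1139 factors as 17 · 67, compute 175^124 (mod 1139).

973

Mod 17: 175 ≡ 5; by Fermat, exponent reduces to 124 mod 16 = 12; 5^12 ≡ 4 (mod 17).
Mod 67: 175 ≡ 41; by Fermat, exponent reduces to 124 mod 66 = 58; 41^58 ≡ 35 (mod 67).
Combine by CRT: x ≡ 4 (mod 17), x ≡ 35 (mod 67) ⇒ x ≡ 973 (mod 1139).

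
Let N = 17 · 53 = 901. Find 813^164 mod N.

183

Mod 17: 813 ≡ 14; by Fermat, exponent reduces to 164 mod 16 = 4; 14^4 ≡ 13 (mod 17).
Mod 53: 813 ≡ 18; by Fermat, exponent reduces to 164 mod 52 = 8; 18^8 ≡ 24 (mod 53).
Combine by CRT: x ≡ 13 (mod 17), x ≡ 24 (mod 53) ⇒ x ≡ 183 (mod 901).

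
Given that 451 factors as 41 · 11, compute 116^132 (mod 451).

Mod 41: 116 ≡ 34; by Fermat, exponent reduces to 132 mod 40 = 12; 34^12 ≡ 31 (mod 41).
Mod 11: 116 ≡ 6; by Fermat, exponent reduces to 132 mod 10 = 2; 6^2 ≡ 3 (mod 11).
Combine by CRT: x ≡ 31 (mod 41), x ≡ 3 (mod 11) ⇒ x ≡ 113 (mod 451).

113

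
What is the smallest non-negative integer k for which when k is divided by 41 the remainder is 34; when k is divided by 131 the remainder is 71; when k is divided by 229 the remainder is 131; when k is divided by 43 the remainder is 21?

31074057

Combine the congruences pairwise.
From k ≡ 34 (mod 41) write k = 34 + 41t. Substituting into k ≡ 71 (mod 131) gives 41t ≡ 37 (mod 131), and since 41⁻¹ ≡ 16 (mod 131), t ≡ 68. Hence k ≡ 34 + 41·68 = 2822 (mod 5371).
From k ≡ 2822 (mod 5371) write k = 2822 + 5371t. Substituting into k ≡ 131 (mod 229) gives 5371t ≡ 57 (mod 229), and since 104⁻¹ ≡ 218 (mod 229), t ≡ 60. Hence k ≡ 2822 + 5371·60 = 325082 (mod 1229959).
From k ≡ 325082 (mod 1229959) write k = 325082 + 1229959t. Substituting into k ≡ 21 (mod 43) gives 1229959t ≡ 19 (mod 43), and since 30⁻¹ ≡ 33 (mod 43), t ≡ 25. Hence k ≡ 325082 + 1229959·25 = 31074057 (mod 52888237).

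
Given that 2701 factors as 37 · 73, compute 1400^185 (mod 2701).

2029

Mod 37: 1400 ≡ 31; by Fermat, exponent reduces to 185 mod 36 = 5; 31^5 ≡ 31 (mod 37).
Mod 73: 1400 ≡ 13; by Fermat, exponent reduces to 185 mod 72 = 41; 13^41 ≡ 58 (mod 73).
Combine by CRT: x ≡ 31 (mod 37), x ≡ 58 (mod 73) ⇒ x ≡ 2029 (mod 2701).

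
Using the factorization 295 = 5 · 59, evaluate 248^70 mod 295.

Mod 5: 248 ≡ 3; by Fermat, exponent reduces to 70 mod 4 = 2; 3^2 ≡ 4 (mod 5).
Mod 59: 248 ≡ 12; by Fermat, exponent reduces to 70 mod 58 = 12; 12^12 ≡ 36 (mod 59).
Combine by CRT: x ≡ 4 (mod 5), x ≡ 36 (mod 59) ⇒ x ≡ 154 (mod 295).

154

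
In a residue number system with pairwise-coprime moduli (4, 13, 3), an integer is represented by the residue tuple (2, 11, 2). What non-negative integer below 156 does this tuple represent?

50

From x ≡ 2 (mod 4) write x = 2 + 4t. Substituting into x ≡ 11 (mod 13) gives 4t ≡ 9 (mod 13), and since 4⁻¹ ≡ 10 (mod 13), t ≡ 12. Hence x ≡ 2 + 4·12 = 50 (mod 52).
From x ≡ 50 (mod 52) write x = 50 + 52t. Substituting into x ≡ 2 (mod 3) gives 52t ≡ 0 (mod 3), and since 1⁻¹ ≡ 1 (mod 3), t ≡ 0. Hence x ≡ 50 + 52·0 = 50 (mod 156).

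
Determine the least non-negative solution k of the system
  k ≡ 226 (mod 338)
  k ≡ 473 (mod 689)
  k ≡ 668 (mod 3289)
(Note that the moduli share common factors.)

gcd(338, 689) = 13 and 13 | (473 − 226), so the pair is consistent; merging gives k ≡ 5296 (mod 17914), where 17914 = lcm(338, 689).
gcd(17914, 3289) = 13 and 13 | (668 − 5296), so the pair is consistent; merging gives k ≡ 309834 (mod 4532242), where 4532242 = lcm(17914, 3289).
The solution is unique modulo lcm(338, 689, 3289) = 4532242.

309834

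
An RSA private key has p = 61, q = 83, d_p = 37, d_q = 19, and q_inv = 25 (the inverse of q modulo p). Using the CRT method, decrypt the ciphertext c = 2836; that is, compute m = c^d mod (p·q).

2369

m₁ = c^(d_p) mod p: c ≡ 30 (mod 61), and 30^37 mod 61 = 51.
m₂ = c^(d_q) mod q: c ≡ 14 (mod 83), and 14^19 mod 83 = 45.
h = q_inv·(m₁ − m₂) mod p = 25·(51 − 45) mod 61 = 28.
m = m₂ + h·q = 45 + 28·83 = 2369.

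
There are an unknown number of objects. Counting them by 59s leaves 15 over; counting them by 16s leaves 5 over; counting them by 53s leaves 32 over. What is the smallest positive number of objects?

From N ≡ 15 (mod 59) write N = 15 + 59t. Substituting into N ≡ 5 (mod 16) gives 59t ≡ 6 (mod 16), and since 11⁻¹ ≡ 3 (mod 16), t ≡ 2. Hence N ≡ 15 + 59·2 = 133 (mod 944).
From N ≡ 133 (mod 944) write N = 133 + 944t. Substituting into N ≡ 32 (mod 53) gives 944t ≡ 5 (mod 53), and since 43⁻¹ ≡ 37 (mod 53), t ≡ 26. Hence N ≡ 133 + 944·26 = 24677 (mod 50032).

24677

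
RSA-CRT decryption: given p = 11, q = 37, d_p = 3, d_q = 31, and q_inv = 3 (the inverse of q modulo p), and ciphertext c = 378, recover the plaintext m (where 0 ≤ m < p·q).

251

m₁ = c^(d_p) mod p: c ≡ 4 (mod 11), and 4^3 mod 11 = 9.
m₂ = c^(d_q) mod q: c ≡ 8 (mod 37), and 8^31 mod 37 = 29.
h = q_inv·(m₁ − m₂) mod p = 3·(9 − 29) mod 11 = 6.
m = m₂ + h·q = 29 + 6·37 = 251.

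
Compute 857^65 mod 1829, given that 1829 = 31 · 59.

Mod 31: 857 ≡ 20; by Fermat, exponent reduces to 65 mod 30 = 5; 20^5 ≡ 25 (mod 31).
Mod 59: 857 ≡ 31; by Fermat, exponent reduces to 65 mod 58 = 7; 31^7 ≡ 24 (mod 59).
Combine by CRT: x ≡ 25 (mod 31), x ≡ 24 (mod 59) ⇒ x ≡ 614 (mod 1829).

614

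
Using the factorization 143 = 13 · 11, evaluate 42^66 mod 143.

Mod 13: 42 ≡ 3; by Fermat, exponent reduces to 66 mod 12 = 6; 3^6 ≡ 1 (mod 13).
Mod 11: 42 ≡ 9; by Fermat, exponent reduces to 66 mod 10 = 6; 9^6 ≡ 9 (mod 11).
Combine by CRT: x ≡ 1 (mod 13), x ≡ 9 (mod 11) ⇒ x ≡ 53 (mod 143).

53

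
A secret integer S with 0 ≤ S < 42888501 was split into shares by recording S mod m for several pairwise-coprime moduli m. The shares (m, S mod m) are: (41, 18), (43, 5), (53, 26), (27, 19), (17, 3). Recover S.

The moduli are pairwise coprime; N = 41·43·53·27·17 = 42888501.
N/41 = 1046061; 1046061 ≡ 28 (mod 41); 28·22 ≡ 1, so inverse 22.
N/43 = 997407; 997407 ≡ 22 (mod 43); 22·2 ≡ 1, so inverse 2.
N/53 = 809217; 809217 ≡ 13 (mod 53); 13·49 ≡ 1, so inverse 49.
N/27 = 1588463; 1588463 ≡ 26 (mod 27); 26·26 ≡ 1, so inverse 26.
N/17 = 2522853; 2522853 ≡ 2 (mod 17); 2·9 ≡ 1, so inverse 9.
S ≡ 18·1046061·22 + 5·997407·2 + 26·809217·49 + 19·1588463·26 + 3·2522853·9 = 2307974437.
2307974437 mod 42888501 = 34883884.

34883884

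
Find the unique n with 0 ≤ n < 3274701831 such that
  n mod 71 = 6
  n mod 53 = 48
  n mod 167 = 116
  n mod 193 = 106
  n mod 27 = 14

1287425327

The moduli are pairwise coprime; M = 71·53·167·193·27 = 3274701831.
M/71 = 46122561; 46122561 ≡ 38 (mod 71); 38·43 ≡ 1, so inverse 43.
M/53 = 61786827; 61786827 ≡ 10 (mod 53); 10·16 ≡ 1, so inverse 16.
M/167 = 19608993; 19608993 ≡ 20 (mod 167); 20·142 ≡ 1, so inverse 142.
M/193 = 16967367; 16967367 ≡ 158 (mod 193); 158·11 ≡ 1, so inverse 11.
M/27 = 121285253; 121285253 ≡ 11 (mod 27); 11·5 ≡ 1, so inverse 5.
n ≡ 6·46122561·43 + 48·61786827·16 + 116·19608993·142 + 106·16967367·11 + 14·121285253·5 = 410625154202.
410625154202 mod 3274701831 = 1287425327.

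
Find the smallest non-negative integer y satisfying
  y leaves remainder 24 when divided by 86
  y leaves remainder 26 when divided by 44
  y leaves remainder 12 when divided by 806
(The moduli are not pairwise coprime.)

Combine the congruences pairwise.
gcd(86, 44) = 2 and 2 | (26 − 24), so the pair is consistent; merging gives y ≡ 1830 (mod 1892), where 1892 = lcm(86, 44).
gcd(1892, 806) = 2 and 2 | (12 − 1830), so the pair is consistent; merging gives y ≡ 550510 (mod 762476), where 762476 = lcm(1892, 806).
The solution is unique modulo lcm(86, 44, 806) = 762476.

550510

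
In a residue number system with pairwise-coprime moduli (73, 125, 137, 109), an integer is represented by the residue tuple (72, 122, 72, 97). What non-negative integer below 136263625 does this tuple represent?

The moduli are pairwise coprime; N = 73·125·137·109 = 136263625.
N/73 = 1866625; 1866625 ≡ 15 (mod 73); 15·39 ≡ 1, so inverse 39.
N/125 = 1090109; 1090109 ≡ 109 (mod 125); 109·39 ≡ 1, so inverse 39.
N/137 = 994625; 994625 ≡ 5 (mod 137); 5·55 ≡ 1, so inverse 55.
N/109 = 1250125; 1250125 ≡ 4 (mod 109); 4·82 ≡ 1, so inverse 82.
x ≡ 72·1866625·39 + 122·1090109·39 + 72·994625·55 + 97·1250125·82 = 24310430872.
24310430872 mod 136263625 = 55505622.

55505622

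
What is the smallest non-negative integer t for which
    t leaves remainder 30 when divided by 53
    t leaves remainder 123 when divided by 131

1302

Combine the congruences pairwise.
From t ≡ 30 (mod 53) write t = 30 + 53s. Substituting into t ≡ 123 (mod 131) gives 53s ≡ 93 (mod 131), and since 53⁻¹ ≡ 89 (mod 131), s ≡ 24. Hence t ≡ 30 + 53·24 = 1302 (mod 6943).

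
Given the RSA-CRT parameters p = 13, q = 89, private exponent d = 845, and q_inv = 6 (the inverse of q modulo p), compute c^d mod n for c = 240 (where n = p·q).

964

d_p = d mod (p−1) = 845 mod 12 = 5; d_q = d mod (q−1) = 53.
m₁ = c^(d_p) mod p: c ≡ 6 (mod 13), and 6^5 mod 13 = 2.
m₂ = c^(d_q) mod q: c ≡ 62 (mod 89), and 62^53 mod 89 = 74.
h = q_inv·(m₁ − m₂) mod p = 6·(2 − 74) mod 13 = 10.
m = m₂ + h·q = 74 + 10·89 = 964.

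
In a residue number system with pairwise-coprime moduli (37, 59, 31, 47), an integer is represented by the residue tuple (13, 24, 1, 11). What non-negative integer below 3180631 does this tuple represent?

1760584

From x ≡ 13 (mod 37) write x = 13 + 37t. Substituting into x ≡ 24 (mod 59) gives 37t ≡ 11 (mod 59), and since 37⁻¹ ≡ 8 (mod 59), t ≡ 29. Hence x ≡ 13 + 37·29 = 1086 (mod 2183).
From x ≡ 1086 (mod 2183) write x = 1086 + 2183t. Substituting into x ≡ 1 (mod 31) gives 2183t ≡ 0 (mod 31), and since 13⁻¹ ≡ 12 (mod 31), t ≡ 0. Hence x ≡ 1086 + 2183·0 = 1086 (mod 67673).
From x ≡ 1086 (mod 67673) write x = 1086 + 67673t. Substituting into x ≡ 11 (mod 47) gives 67673t ≡ 6 (mod 47), and since 40⁻¹ ≡ 20 (mod 47), t ≡ 26. Hence x ≡ 1086 + 67673·26 = 1760584 (mod 3180631).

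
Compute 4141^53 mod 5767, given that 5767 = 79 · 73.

Mod 79: 4141 ≡ 33; 33^53 ≡ 33 (mod 79).
Mod 73: 4141 ≡ 53; 53^53 ≡ 5 (mod 73).
Combine by CRT: x ≡ 33 (mod 79), x ≡ 5 (mod 73) ⇒ x ≡ 3509 (mod 5767).

3509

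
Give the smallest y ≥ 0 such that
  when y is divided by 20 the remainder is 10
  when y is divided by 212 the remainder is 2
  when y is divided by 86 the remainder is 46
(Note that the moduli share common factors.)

2970

gcd(20, 212) = 4 and 4 | (2 − 10), so the pair is consistent; merging gives y ≡ 850 (mod 1060), where 1060 = lcm(20, 212).
gcd(1060, 86) = 2 and 2 | (46 − 850), so the pair is consistent; merging gives y ≡ 2970 (mod 45580), where 45580 = lcm(1060, 86).
The solution is unique modulo lcm(20, 212, 86) = 45580.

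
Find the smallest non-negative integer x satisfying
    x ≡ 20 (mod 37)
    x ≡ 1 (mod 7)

From x ≡ 20 (mod 37) write x = 20 + 37t. Substituting into x ≡ 1 (mod 7) gives 37t ≡ 2 (mod 7), and since 2⁻¹ ≡ 4 (mod 7), t ≡ 1. Hence x ≡ 20 + 37·1 = 57 (mod 259).

57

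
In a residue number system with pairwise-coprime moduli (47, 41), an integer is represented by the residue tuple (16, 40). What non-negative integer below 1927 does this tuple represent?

204

From x ≡ 16 (mod 47) write x = 16 + 47t. Substituting into x ≡ 40 (mod 41) gives 47t ≡ 24 (mod 41), and since 6⁻¹ ≡ 7 (mod 41), t ≡ 4. Hence x ≡ 16 + 47·4 = 204 (mod 1927).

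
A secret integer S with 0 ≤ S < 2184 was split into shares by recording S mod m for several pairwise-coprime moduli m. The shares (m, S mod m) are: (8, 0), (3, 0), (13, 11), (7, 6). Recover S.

1896

The moduli are pairwise coprime; N = 8·3·13·7 = 2184.
N/8 = 273; 273 ≡ 1 (mod 8), inverse 1.
N/3 = 728; 728 ≡ 2 (mod 3); 2·2 ≡ 1, so inverse 2.
N/13 = 168; 168 ≡ 12 (mod 13); 12·12 ≡ 1, so inverse 12.
N/7 = 312; 312 ≡ 4 (mod 7); 4·2 ≡ 1, so inverse 2.
S ≡ 0·273·1 + 0·728·2 + 11·168·12 + 6·312·2 = 25920.
25920 mod 2184 = 1896.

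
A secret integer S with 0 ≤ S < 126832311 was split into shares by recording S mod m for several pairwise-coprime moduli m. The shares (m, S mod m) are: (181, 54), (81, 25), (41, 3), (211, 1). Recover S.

63864637

The moduli are pairwise coprime; N = 181·81·41·211 = 126832311.
N/181 = 700731; 700731 ≡ 80 (mod 181); 80·43 ≡ 1, so inverse 43.
N/81 = 1565831; 1565831 ≡ 20 (mod 81); 20·77 ≡ 1, so inverse 77.
N/41 = 3093471; 3093471 ≡ 21 (mod 41); 21·2 ≡ 1, so inverse 2.
N/211 = 601101; 601101 ≡ 173 (mod 211); 173·161 ≡ 1, so inverse 161.
S ≡ 54·700731·43 + 25·1565831·77 + 3·3093471·2 + 1·601101·161 = 4756660144.
4756660144 mod 126832311 = 63864637.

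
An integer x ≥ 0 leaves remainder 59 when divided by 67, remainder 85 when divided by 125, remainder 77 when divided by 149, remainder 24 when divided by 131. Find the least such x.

17066835

The moduli are pairwise coprime; N = 67·125·149·131 = 163471625.
N/67 = 2439875; 2439875 ≡ 3 (mod 67); 3·45 ≡ 1, so inverse 45.
N/125 = 1307773; 1307773 ≡ 23 (mod 125); 23·87 ≡ 1, so inverse 87.
N/149 = 1097125; 1097125 ≡ 38 (mod 149); 38·51 ≡ 1, so inverse 51.
N/131 = 1247875; 1247875 ≡ 100 (mod 131); 100·38 ≡ 1, so inverse 38.
x ≡ 59·2439875·45 + 85·1307773·87 + 77·1097125·51 + 24·1247875·38 = 21595321335.
21595321335 mod 163471625 = 17066835.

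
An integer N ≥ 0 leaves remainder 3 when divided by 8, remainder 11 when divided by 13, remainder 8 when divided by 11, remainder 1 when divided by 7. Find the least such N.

The moduli are pairwise coprime; M = 8·13·11·7 = 8008.
M/8 = 1001; 1001 ≡ 1 (mod 8), inverse 1.
M/13 = 616; 616 ≡ 5 (mod 13); 5·8 ≡ 1, so inverse 8.
M/11 = 728; 728 ≡ 2 (mod 11); 2·6 ≡ 1, so inverse 6.
M/7 = 1144; 1144 ≡ 3 (mod 7); 3·5 ≡ 1, so inverse 5.
N ≡ 3·1001·1 + 11·616·8 + 8·728·6 + 1·1144·5 = 97875.
97875 mod 8008 = 1779.

1779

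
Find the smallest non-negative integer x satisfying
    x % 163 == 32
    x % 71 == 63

From x ≡ 32 (mod 163) write x = 32 + 163t. Substituting into x ≡ 63 (mod 71) gives 163t ≡ 31 (mod 71), and since 21⁻¹ ≡ 44 (mod 71), t ≡ 15. Hence x ≡ 32 + 163·15 = 2477 (mod 11573).

2477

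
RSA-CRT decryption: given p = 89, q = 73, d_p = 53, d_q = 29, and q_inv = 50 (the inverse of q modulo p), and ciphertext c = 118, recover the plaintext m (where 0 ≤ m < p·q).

m₁ = c^(d_p) mod p: c ≡ 29 (mod 89), and 29^53 mod 89 = 62.
m₂ = c^(d_q) mod q: c ≡ 45 (mod 73), and 45^29 mod 73 = 20.
h = q_inv·(m₁ − m₂) mod p = 50·(62 − 20) mod 89 = 53.
m = m₂ + h·q = 20 + 53·73 = 3889.

3889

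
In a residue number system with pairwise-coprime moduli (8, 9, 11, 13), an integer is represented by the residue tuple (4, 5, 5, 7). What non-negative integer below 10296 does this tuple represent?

10004

The moduli are pairwise coprime; N = 8·9·11·13 = 10296.
N/8 = 1287; 1287 ≡ 7 (mod 8); 7·7 ≡ 1, so inverse 7.
N/9 = 1144; 1144 ≡ 1 (mod 9), inverse 1.
N/11 = 936; 936 ≡ 1 (mod 11), inverse 1.
N/13 = 792; 792 ≡ 12 (mod 13); 12·12 ≡ 1, so inverse 12.
x ≡ 4·1287·7 + 5·1144·1 + 5·936·1 + 7·792·12 = 112964.
112964 mod 10296 = 10004.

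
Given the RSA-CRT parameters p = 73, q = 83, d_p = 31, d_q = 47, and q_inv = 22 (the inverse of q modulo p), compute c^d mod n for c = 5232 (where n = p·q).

3966

m₁ = c^(d_p) mod p: c ≡ 49 (mod 73), and 49^31 mod 73 = 24.
m₂ = c^(d_q) mod q: c ≡ 3 (mod 83), and 3^47 mod 83 = 65.
h = q_inv·(m₁ − m₂) mod p = 22·(24 − 65) mod 73 = 47.
m = m₂ + h·q = 65 + 47·83 = 3966.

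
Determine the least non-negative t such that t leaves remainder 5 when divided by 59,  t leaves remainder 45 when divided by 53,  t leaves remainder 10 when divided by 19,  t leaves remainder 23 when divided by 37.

352707

From t ≡ 5 (mod 59) write t = 5 + 59s. Substituting into t ≡ 45 (mod 53) gives 59s ≡ 40 (mod 53), and since 6⁻¹ ≡ 9 (mod 53), s ≡ 42. Hence t ≡ 5 + 59·42 = 2483 (mod 3127).
From t ≡ 2483 (mod 3127) write t = 2483 + 3127s. Substituting into t ≡ 10 (mod 19) gives 3127s ≡ 16 (mod 19), and since 11⁻¹ ≡ 7 (mod 19), s ≡ 17. Hence t ≡ 2483 + 3127·17 = 55642 (mod 59413).
From t ≡ 55642 (mod 59413) write t = 55642 + 59413s. Substituting into t ≡ 23 (mod 37) gives 59413s ≡ 29 (mod 37), and since 28⁻¹ ≡ 4 (mod 37), s ≡ 5. Hence t ≡ 55642 + 59413·5 = 352707 (mod 2198281).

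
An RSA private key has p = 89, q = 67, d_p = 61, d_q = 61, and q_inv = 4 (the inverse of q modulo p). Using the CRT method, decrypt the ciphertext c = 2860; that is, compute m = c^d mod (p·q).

m₁ = c^(d_p) mod p: c ≡ 12 (mod 89), and 12^61 mod 89 = 77.
m₂ = c^(d_q) mod q: c ≡ 46 (mod 67), and 46^61 mod 67 = 41.
h = q_inv·(m₁ − m₂) mod p = 4·(77 − 41) mod 89 = 55.
m = m₂ + h·q = 41 + 55·67 = 3726.

3726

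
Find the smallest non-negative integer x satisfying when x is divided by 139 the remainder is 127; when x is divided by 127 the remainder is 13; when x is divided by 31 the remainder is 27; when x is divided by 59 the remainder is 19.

27864067

Combine the congruences pairwise.
From x ≡ 127 (mod 139) write x = 127 + 139t. Substituting into x ≡ 13 (mod 127) gives 139t ≡ 13 (mod 127), and since 12⁻¹ ≡ 53 (mod 127), t ≡ 54. Hence x ≡ 127 + 139·54 = 7633 (mod 17653).
From x ≡ 7633 (mod 17653) write x = 7633 + 17653t. Substituting into x ≡ 27 (mod 31) gives 17653t ≡ 20 (mod 31), and since 14⁻¹ ≡ 20 (mod 31), t ≡ 28. Hence x ≡ 7633 + 17653·28 = 501917 (mod 547243).
From x ≡ 501917 (mod 547243) write x = 501917 + 547243t. Substituting into x ≡ 19 (mod 59) gives 547243t ≡ 15 (mod 59), and since 18⁻¹ ≡ 23 (mod 59), t ≡ 50. Hence x ≡ 501917 + 547243·50 = 27864067 (mod 32287337).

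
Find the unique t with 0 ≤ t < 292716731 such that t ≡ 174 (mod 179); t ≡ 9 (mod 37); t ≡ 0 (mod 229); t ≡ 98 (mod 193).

The moduli are pairwise coprime; N = 179·37·229·193 = 292716731.
N/179 = 1635289; 1635289 ≡ 124 (mod 179); 124·13 ≡ 1, so inverse 13.
N/37 = 7911263; 7911263 ≡ 34 (mod 37); 34·12 ≡ 1, so inverse 12.
N/229 = 1278239; 1278239 ≡ 190 (mod 229); 190·182 ≡ 1, so inverse 182.
N/193 = 1516667; 1516667 ≡ 73 (mod 193); 73·156 ≡ 1, so inverse 156.
t ≡ 174·1635289·13 + 9·7911263·12 + 0·1278239·182 + 98·1516667·156 = 27740245218.
27740245218 mod 292716731 = 224872504.

224872504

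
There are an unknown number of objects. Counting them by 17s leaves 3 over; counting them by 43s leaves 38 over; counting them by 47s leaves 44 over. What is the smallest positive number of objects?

13110

From N ≡ 3 (mod 17) write N = 3 + 17t. Substituting into N ≡ 38 (mod 43) gives 17t ≡ 35 (mod 43), and since 17⁻¹ ≡ 38 (mod 43), t ≡ 40. Hence N ≡ 3 + 17·40 = 683 (mod 731).
From N ≡ 683 (mod 731) write N = 683 + 731t. Substituting into N ≡ 44 (mod 47) gives 731t ≡ 19 (mod 47), and since 26⁻¹ ≡ 38 (mod 47), t ≡ 17. Hence N ≡ 683 + 731·17 = 13110 (mod 34357).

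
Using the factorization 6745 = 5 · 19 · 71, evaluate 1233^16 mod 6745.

Mod 5: 1233 ≡ 3; since 4 | 16, by Fermat 3^16 ≡ 1 (mod 5).
Mod 19: 1233 ≡ 17; 17^16 ≡ 5 (mod 19).
Mod 71: 1233 ≡ 26; 26^16 ≡ 37 (mod 71).
Combine by CRT: x ≡ 1 (mod 5), x ≡ 5 (mod 19), x ≡ 37 (mod 71) ⇒ x ≡ 1031 (mod 6745).

1031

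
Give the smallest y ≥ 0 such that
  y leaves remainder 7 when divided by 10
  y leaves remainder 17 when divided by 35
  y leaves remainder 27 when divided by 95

787

gcd(10, 35) = 5 and 5 | (17 − 7), so the pair is consistent; merging gives y ≡ 17 (mod 70), where 70 = lcm(10, 35).
gcd(70, 95) = 5 and 5 | (27 − 17), so the pair is consistent; merging gives y ≡ 787 (mod 1330), where 1330 = lcm(70, 95).
The solution is unique modulo lcm(10, 35, 95) = 1330.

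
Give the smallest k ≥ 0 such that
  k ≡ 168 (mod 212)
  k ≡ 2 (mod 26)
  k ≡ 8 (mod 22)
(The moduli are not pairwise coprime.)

23064

gcd(212, 26) = 2 and 2 | (2 − 168), so the pair is consistent; merging gives k ≡ 1016 (mod 2756), where 2756 = lcm(212, 26).
gcd(2756, 22) = 2 and 2 | (8 − 1016), so the pair is consistent; merging gives k ≡ 23064 (mod 30316), where 30316 = lcm(2756, 22).
The solution is unique modulo lcm(212, 26, 22) = 30316.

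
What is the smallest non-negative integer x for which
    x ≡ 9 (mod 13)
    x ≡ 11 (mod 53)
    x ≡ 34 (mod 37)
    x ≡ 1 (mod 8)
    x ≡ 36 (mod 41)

4999289

From x ≡ 9 (mod 13) write x = 9 + 13t. Substituting into x ≡ 11 (mod 53) gives 13t ≡ 2 (mod 53), and since 13⁻¹ ≡ 49 (mod 53), t ≡ 45. Hence x ≡ 9 + 13·45 = 594 (mod 689).
From x ≡ 594 (mod 689) write x = 594 + 689t. Substituting into x ≡ 34 (mod 37) gives 689t ≡ 32 (mod 37), and since 23⁻¹ ≡ 29 (mod 37), t ≡ 3. Hence x ≡ 594 + 689·3 = 2661 (mod 25493).
From x ≡ 2661 (mod 25493) write x = 2661 + 25493t. Substituting into x ≡ 1 (mod 8) gives 25493t ≡ 4 (mod 8), and since 5⁻¹ ≡ 5 (mod 8), t ≡ 4. Hence x ≡ 2661 + 25493·4 = 104633 (mod 203944).
From x ≡ 104633 (mod 203944) write x = 104633 + 203944t. Substituting into x ≡ 36 (mod 41) gives 203944t ≡ 35 (mod 41), and since 10⁻¹ ≡ 37 (mod 41), t ≡ 24. Hence x ≡ 104633 + 203944·24 = 4999289 (mod 8361704).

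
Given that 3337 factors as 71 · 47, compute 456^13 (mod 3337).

684

Mod 71: 456 ≡ 30; 30^13 ≡ 45 (mod 71).
Mod 47: 456 ≡ 33; 33^13 ≡ 26 (mod 47).
Combine by CRT: x ≡ 45 (mod 71), x ≡ 26 (mod 47) ⇒ x ≡ 684 (mod 3337).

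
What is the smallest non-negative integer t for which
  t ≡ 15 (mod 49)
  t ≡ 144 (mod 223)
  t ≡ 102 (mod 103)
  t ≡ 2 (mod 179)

143038365

The moduli are pairwise coprime; N = 49·223·103·179 = 201461099.
N/49 = 4111451; 4111451 ≡ 8 (mod 49); 8·43 ≡ 1, so inverse 43.
N/223 = 903413; 903413 ≡ 40 (mod 223); 40·184 ≡ 1, so inverse 184.
N/103 = 1955933; 1955933 ≡ 66 (mod 103); 66·64 ≡ 1, so inverse 64.
N/179 = 1125481; 1125481 ≡ 108 (mod 179); 108·121 ≡ 1, so inverse 121.
t ≡ 15·4111451·43 + 144·903413·184 + 102·1955933·64 + 2·1125481·121 = 39629413769.
39629413769 mod 201461099 = 143038365.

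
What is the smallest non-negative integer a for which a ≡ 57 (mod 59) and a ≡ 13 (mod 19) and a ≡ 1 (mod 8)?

1001

The moduli are pairwise coprime; N = 59·19·8 = 8968.
N/59 = 152; 152 ≡ 34 (mod 59); 34·33 ≡ 1, so inverse 33.
N/19 = 472; 472 ≡ 16 (mod 19); 16·6 ≡ 1, so inverse 6.
N/8 = 1121; 1121 ≡ 1 (mod 8), inverse 1.
a ≡ 57·152·33 + 13·472·6 + 1·1121·1 = 323849.
323849 mod 8968 = 1001.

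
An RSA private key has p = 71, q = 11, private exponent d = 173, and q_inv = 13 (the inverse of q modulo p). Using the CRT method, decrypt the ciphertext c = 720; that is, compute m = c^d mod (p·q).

191

d_p = d mod (p−1) = 173 mod 70 = 33; d_q = d mod (q−1) = 3.
m₁ = c^(d_p) mod p: c ≡ 10 (mod 71), and 10^33 mod 71 = 49.
m₂ = c^(d_q) mod q: c ≡ 5 (mod 11), and 5^3 mod 11 = 4.
h = q_inv·(m₁ − m₂) mod p = 13·(49 − 4) mod 71 = 17.
m = m₂ + h·q = 4 + 17·11 = 191.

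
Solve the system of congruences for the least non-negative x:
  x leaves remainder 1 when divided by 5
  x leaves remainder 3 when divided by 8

11

Combine the congruences pairwise.
From x ≡ 1 (mod 5) write x = 1 + 5t. Substituting into x ≡ 3 (mod 8) gives 5t ≡ 2 (mod 8), and since 5⁻¹ ≡ 5 (mod 8), t ≡ 2. Hence x ≡ 1 + 5·2 = 11 (mod 40).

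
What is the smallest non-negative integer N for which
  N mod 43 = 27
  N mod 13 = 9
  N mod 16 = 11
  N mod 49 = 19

The moduli are pairwise coprime; M = 43·13·16·49 = 438256.
M/43 = 10192; 10192 ≡ 1 (mod 43), inverse 1.
M/13 = 33712; 33712 ≡ 3 (mod 13); 3·9 ≡ 1, so inverse 9.
M/16 = 27391; 27391 ≡ 15 (mod 16); 15·15 ≡ 1, so inverse 15.
M/49 = 8944; 8944 ≡ 26 (mod 49); 26·17 ≡ 1, so inverse 17.
N ≡ 27·10192·1 + 9·33712·9 + 11·27391·15 + 19·8944·17 = 10414283.
10414283 mod 438256 = 334395.

334395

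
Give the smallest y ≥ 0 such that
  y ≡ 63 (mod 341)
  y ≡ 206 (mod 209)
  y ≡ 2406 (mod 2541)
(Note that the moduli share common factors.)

Combine the congruences pairwise.
gcd(341, 209) = 11 and 11 | (206 − 63), so the pair is consistent; merging gives y ≡ 3132 (mod 6479), where 6479 = lcm(341, 209).
gcd(6479, 2541) = 11 and 11 | (2406 − 3132), so the pair is consistent; merging gives y ≡ 1072167 (mod 1496649), where 1496649 = lcm(6479, 2541).
The solution is unique modulo lcm(341, 209, 2541) = 1496649.

1072167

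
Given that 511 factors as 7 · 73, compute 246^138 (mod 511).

218

Mod 7: 246 ≡ 1; since 6 | 138, by Fermat 1^138 ≡ 1 (mod 7).
Mod 73: 246 ≡ 27; by Fermat, exponent reduces to 138 mod 72 = 66; 27^66 ≡ 72 (mod 73).
Combine by CRT: x ≡ 1 (mod 7), x ≡ 72 (mod 73) ⇒ x ≡ 218 (mod 511).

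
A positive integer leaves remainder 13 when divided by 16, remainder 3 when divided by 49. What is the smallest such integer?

493

From m ≡ 13 (mod 16) write m = 13 + 16t. Substituting into m ≡ 3 (mod 49) gives 16t ≡ 39 (mod 49), and since 16⁻¹ ≡ 46 (mod 49), t ≡ 30. Hence m ≡ 13 + 16·30 = 493 (mod 784).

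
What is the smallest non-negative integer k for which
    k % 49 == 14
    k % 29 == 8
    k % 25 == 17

The moduli are pairwise coprime; N = 49·29·25 = 35525.
N/49 = 725; 725 ≡ 39 (mod 49); 39·44 ≡ 1, so inverse 44.
N/29 = 1225; 1225 ≡ 7 (mod 29); 7·25 ≡ 1, so inverse 25.
N/25 = 1421; 1421 ≡ 21 (mod 25); 21·6 ≡ 1, so inverse 6.
k ≡ 14·725·44 + 8·1225·25 + 17·1421·6 = 836542.
836542 mod 35525 = 19467.

19467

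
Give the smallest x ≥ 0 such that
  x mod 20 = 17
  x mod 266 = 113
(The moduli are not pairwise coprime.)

gcd(20, 266) = 2 and 2 | (113 − 17), so the pair is consistent; merging gives x ≡ 1177 (mod 2660), where 2660 = lcm(20, 266).
The solution is unique modulo lcm(20, 266) = 2660.

1177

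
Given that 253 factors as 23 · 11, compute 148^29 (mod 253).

152

Mod 23: 148 ≡ 10; by Fermat, exponent reduces to 29 mod 22 = 7; 10^7 ≡ 14 (mod 23).
Mod 11: 148 ≡ 5; by Fermat, exponent reduces to 29 mod 10 = 9; 5^9 ≡ 9 (mod 11).
Combine by CRT: x ≡ 14 (mod 23), x ≡ 9 (mod 11) ⇒ x ≡ 152 (mod 253).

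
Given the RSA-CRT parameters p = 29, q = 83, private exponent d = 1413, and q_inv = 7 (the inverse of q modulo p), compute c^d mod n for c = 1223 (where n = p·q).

d_p = d mod (p−1) = 1413 mod 28 = 13; d_q = d mod (q−1) = 19.
m₁ = c^(d_p) mod p: c ≡ 5 (mod 29), and 5^13 mod 29 = 6.
m₂ = c^(d_q) mod q: c ≡ 61 (mod 83), and 61^19 mod 83 = 11.
h = q_inv·(m₁ − m₂) mod p = 7·(6 − 11) mod 29 = 23.
m = m₂ + h·q = 11 + 23·83 = 1920.

1920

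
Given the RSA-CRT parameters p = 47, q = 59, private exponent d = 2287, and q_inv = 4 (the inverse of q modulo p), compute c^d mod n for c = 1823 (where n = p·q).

914

d_p = d mod (p−1) = 2287 mod 46 = 33; d_q = d mod (q−1) = 25.
m₁ = c^(d_p) mod p: c ≡ 37 (mod 47), and 37^33 mod 47 = 21.
m₂ = c^(d_q) mod q: c ≡ 53 (mod 59), and 53^25 mod 59 = 29.
h = q_inv·(m₁ − m₂) mod p = 4·(21 − 29) mod 47 = 15.
m = m₂ + h·q = 29 + 15·59 = 914.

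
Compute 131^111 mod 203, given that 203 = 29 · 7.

Mod 29: 131 ≡ 15; by Fermat, exponent reduces to 111 mod 28 = 27; 15^27 ≡ 2 (mod 29).
Mod 7: 131 ≡ 5; by Fermat, exponent reduces to 111 mod 6 = 3; 5^3 ≡ 6 (mod 7).
Combine by CRT: x ≡ 2 (mod 29), x ≡ 6 (mod 7) ⇒ x ≡ 118 (mod 203).

118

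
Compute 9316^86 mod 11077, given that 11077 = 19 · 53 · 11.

4071

Mod 19: 9316 ≡ 6; by Fermat, exponent reduces to 86 mod 18 = 14; 6^14 ≡ 5 (mod 19).
Mod 53: 9316 ≡ 41; by Fermat, exponent reduces to 86 mod 52 = 34; 41^34 ≡ 43 (mod 53).
Mod 11: 9316 ≡ 10; by Fermat, exponent reduces to 86 mod 10 = 6; 10^6 ≡ 1 (mod 11).
Combine by CRT: x ≡ 5 (mod 19), x ≡ 43 (mod 53), x ≡ 1 (mod 11) ⇒ x ≡ 4071 (mod 11077).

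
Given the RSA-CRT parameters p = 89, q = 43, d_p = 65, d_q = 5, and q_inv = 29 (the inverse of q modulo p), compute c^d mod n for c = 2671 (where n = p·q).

m₁ = c^(d_p) mod p: c ≡ 1 (mod 89), and 1^65 mod 89 = 1.
m₂ = c^(d_q) mod q: c ≡ 5 (mod 43), and 5^5 mod 43 = 29.
h = q_inv·(m₁ − m₂) mod p = 29·(1 − 29) mod 89 = 78.
m = m₂ + h·q = 29 + 78·43 = 3383.

3383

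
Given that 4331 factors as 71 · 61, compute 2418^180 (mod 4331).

3722

Mod 71: 2418 ≡ 4; by Fermat, exponent reduces to 180 mod 70 = 40; 4^40 ≡ 30 (mod 71).
Mod 61: 2418 ≡ 39; since 60 | 180, by Fermat 39^180 ≡ 1 (mod 61).
Combine by CRT: x ≡ 30 (mod 71), x ≡ 1 (mod 61) ⇒ x ≡ 3722 (mod 4331).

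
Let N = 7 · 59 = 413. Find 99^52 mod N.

134

Mod 7: 99 ≡ 1; by Fermat, exponent reduces to 52 mod 6 = 4; 1^4 ≡ 1 (mod 7).
Mod 59: 99 ≡ 40; 40^52 ≡ 16 (mod 59).
Combine by CRT: x ≡ 1 (mod 7), x ≡ 16 (mod 59) ⇒ x ≡ 134 (mod 413).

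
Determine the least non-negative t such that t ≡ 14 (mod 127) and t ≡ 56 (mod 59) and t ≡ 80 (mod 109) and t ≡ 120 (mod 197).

The moduli are pairwise coprime; N = 127·59·109·197 = 160897189.
N/127 = 1266907; 1266907 ≡ 82 (mod 127); 82·79 ≡ 1, so inverse 79.
N/59 = 2727071; 2727071 ≡ 32 (mod 59); 32·24 ≡ 1, so inverse 24.
N/109 = 1476121; 1476121 ≡ 43 (mod 109); 43·71 ≡ 1, so inverse 71.
N/197 = 816737; 816737 ≡ 172 (mod 197); 172·63 ≡ 1, so inverse 63.
t ≡ 14·1266907·79 + 56·2727071·24 + 80·1476121·71 + 120·816737·63 = 19625281566.
19625281566 mod 160897189 = 156721697.

156721697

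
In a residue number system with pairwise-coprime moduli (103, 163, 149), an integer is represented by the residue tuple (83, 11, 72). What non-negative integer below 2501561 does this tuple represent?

The moduli are pairwise coprime; N = 103·163·149 = 2501561.
N/103 = 24287; 24287 ≡ 82 (mod 103); 82·49 ≡ 1, so inverse 49.
N/163 = 15347; 15347 ≡ 25 (mod 163); 25·150 ≡ 1, so inverse 150.
N/149 = 16789; 16789 ≡ 101 (mod 149); 101·90 ≡ 1, so inverse 90.
x ≡ 83·24287·49 + 11·15347·150 + 72·16789·90 = 232890499.
232890499 mod 2501561 = 245326.

245326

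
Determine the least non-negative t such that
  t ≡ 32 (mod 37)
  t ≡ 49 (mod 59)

698

From t ≡ 32 (mod 37) write t = 32 + 37s. Substituting into t ≡ 49 (mod 59) gives 37s ≡ 17 (mod 59), and since 37⁻¹ ≡ 8 (mod 59), s ≡ 18. Hence t ≡ 32 + 37·18 = 698 (mod 2183).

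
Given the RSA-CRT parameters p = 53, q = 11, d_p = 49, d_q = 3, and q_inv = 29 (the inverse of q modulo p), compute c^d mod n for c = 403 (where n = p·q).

m₁ = c^(d_p) mod p: c ≡ 32 (mod 53), and 32^49 mod 53 = 19.
m₂ = c^(d_q) mod q: c ≡ 7 (mod 11), and 7^3 mod 11 = 2.
h = q_inv·(m₁ − m₂) mod p = 29·(19 − 2) mod 53 = 16.
m = m₂ + h·q = 2 + 16·11 = 178.

178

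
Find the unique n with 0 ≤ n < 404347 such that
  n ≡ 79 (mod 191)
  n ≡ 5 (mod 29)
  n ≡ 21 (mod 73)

162811

Combine the congruences pairwise.
From n ≡ 79 (mod 191) write n = 79 + 191t. Substituting into n ≡ 5 (mod 29) gives 191t ≡ 13 (mod 29), and since 17⁻¹ ≡ 12 (mod 29), t ≡ 11. Hence n ≡ 79 + 191·11 = 2180 (mod 5539).
From n ≡ 2180 (mod 5539) write n = 2180 + 5539t. Substituting into n ≡ 21 (mod 73) gives 5539t ≡ 31 (mod 73), and since 64⁻¹ ≡ 8 (mod 73), t ≡ 29. Hence n ≡ 2180 + 5539·29 = 162811 (mod 404347).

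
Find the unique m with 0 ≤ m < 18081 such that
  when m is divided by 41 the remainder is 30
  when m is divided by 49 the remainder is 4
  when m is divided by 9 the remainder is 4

9706

The moduli are pairwise coprime; N = 41·49·9 = 18081.
N/41 = 441; 441 ≡ 31 (mod 41); 31·4 ≡ 1, so inverse 4.
N/49 = 369; 369 ≡ 26 (mod 49); 26·17 ≡ 1, so inverse 17.
N/9 = 2009; 2009 ≡ 2 (mod 9); 2·5 ≡ 1, so inverse 5.
m ≡ 30·441·4 + 4·369·17 + 4·2009·5 = 118192.
118192 mod 18081 = 9706.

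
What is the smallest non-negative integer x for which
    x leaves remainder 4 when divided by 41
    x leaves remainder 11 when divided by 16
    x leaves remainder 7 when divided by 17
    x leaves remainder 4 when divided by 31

123291

The moduli are pairwise coprime; N = 41·16·17·31 = 345712.
N/41 = 8432; 8432 ≡ 27 (mod 41); 27·38 ≡ 1, so inverse 38.
N/16 = 21607; 21607 ≡ 7 (mod 16); 7·7 ≡ 1, so inverse 7.
N/17 = 20336; 20336 ≡ 4 (mod 17); 4·13 ≡ 1, so inverse 13.
N/31 = 11152; 11152 ≡ 23 (mod 31); 23·27 ≡ 1, so inverse 27.
x ≡ 4·8432·38 + 11·21607·7 + 7·20336·13 + 4·11152·27 = 6000395.
6000395 mod 345712 = 123291.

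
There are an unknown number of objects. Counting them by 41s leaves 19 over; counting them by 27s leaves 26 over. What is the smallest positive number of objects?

From N ≡ 19 (mod 41) write N = 19 + 41t. Substituting into N ≡ 26 (mod 27) gives 41t ≡ 7 (mod 27), and since 14⁻¹ ≡ 2 (mod 27), t ≡ 14. Hence N ≡ 19 + 41·14 = 593 (mod 1107).

593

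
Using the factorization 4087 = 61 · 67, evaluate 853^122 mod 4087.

2014

Mod 61: 853 ≡ 60; by Fermat, exponent reduces to 122 mod 60 = 2; 60^2 ≡ 1 (mod 61).
Mod 67: 853 ≡ 49; by Fermat, exponent reduces to 122 mod 66 = 56; 49^56 ≡ 4 (mod 67).
Combine by CRT: x ≡ 1 (mod 61), x ≡ 4 (mod 67) ⇒ x ≡ 2014 (mod 4087).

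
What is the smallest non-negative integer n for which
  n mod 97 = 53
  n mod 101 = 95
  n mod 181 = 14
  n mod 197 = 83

22928913

Combine the congruences pairwise.
From n ≡ 53 (mod 97) write n = 53 + 97t. Substituting into n ≡ 95 (mod 101) gives 97t ≡ 42 (mod 101), and since 97⁻¹ ≡ 25 (mod 101), t ≡ 40. Hence n ≡ 53 + 97·40 = 3933 (mod 9797).
From n ≡ 3933 (mod 9797) write n = 3933 + 9797t. Substituting into n ≡ 14 (mod 181) gives 9797t ≡ 63 (mod 181), and since 23⁻¹ ≡ 63 (mod 181), t ≡ 168. Hence n ≡ 3933 + 9797·168 = 1649829 (mod 1773257).
From n ≡ 1649829 (mod 1773257) write n = 1649829 + 1773257t. Substituting into n ≡ 83 (mod 197) gives 1773257t ≡ 129 (mod 197), and since 60⁻¹ ≡ 23 (mod 197), t ≡ 12. Hence n ≡ 1649829 + 1773257·12 = 22928913 (mod 349331629).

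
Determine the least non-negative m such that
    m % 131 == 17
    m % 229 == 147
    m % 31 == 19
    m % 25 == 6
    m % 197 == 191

The moduli are pairwise coprime; N = 131·229·31·25·197 = 4580097325.
N/131 = 34962575; 34962575 ≡ 116 (mod 131); 116·96 ≡ 1, so inverse 96.
N/229 = 20000425; 20000425 ≡ 23 (mod 229); 23·10 ≡ 1, so inverse 10.
N/31 = 147745075; 147745075 ≡ 5 (mod 31); 5·25 ≡ 1, so inverse 25.
N/25 = 183203893; 183203893 ≡ 18 (mod 25); 18·7 ≡ 1, so inverse 7.
N/197 = 23249225; 23249225 ≡ 73 (mod 197); 73·27 ≡ 1, so inverse 27.
m ≡ 17·34962575·96 + 147·20000425·10 + 19·147745075·25 + 6·183203893·7 + 191·23249225·27 = 284229274606.
284229274606 mod 4580097325 = 263240456.

263240456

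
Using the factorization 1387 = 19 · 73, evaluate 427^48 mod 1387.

Mod 19: 427 ≡ 9; by Fermat, exponent reduces to 48 mod 18 = 12; 9^12 ≡ 7 (mod 19).
Mod 73: 427 ≡ 62; 62^48 ≡ 64 (mod 73).
Combine by CRT: x ≡ 7 (mod 19), x ≡ 64 (mod 73) ⇒ x ≡ 64 (mod 1387).

64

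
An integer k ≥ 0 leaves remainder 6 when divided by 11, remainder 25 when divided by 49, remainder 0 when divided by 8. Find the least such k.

3504

From k ≡ 6 (mod 11) write k = 6 + 11t. Substituting into k ≡ 25 (mod 49) gives 11t ≡ 19 (mod 49), and since 11⁻¹ ≡ 9 (mod 49), t ≡ 24. Hence k ≡ 6 + 11·24 = 270 (mod 539).
From k ≡ 270 (mod 539) write k = 270 + 539t. Substituting into k ≡ 0 (mod 8) gives 539t ≡ 2 (mod 8), and since 3⁻¹ ≡ 3 (mod 8), t ≡ 6. Hence k ≡ 270 + 539·6 = 3504 (mod 4312).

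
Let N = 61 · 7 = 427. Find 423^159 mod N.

34

Mod 61: 423 ≡ 57; by Fermat, exponent reduces to 159 mod 60 = 39; 57^39 ≡ 34 (mod 61).
Mod 7: 423 ≡ 3; by Fermat, exponent reduces to 159 mod 6 = 3; 3^3 ≡ 6 (mod 7).
Combine by CRT: x ≡ 34 (mod 61), x ≡ 6 (mod 7) ⇒ x ≡ 34 (mod 427).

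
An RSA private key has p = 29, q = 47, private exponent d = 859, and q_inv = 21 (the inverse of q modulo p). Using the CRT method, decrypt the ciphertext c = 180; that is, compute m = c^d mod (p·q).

d_p = d mod (p−1) = 859 mod 28 = 19; d_q = d mod (q−1) = 31.
m₁ = c^(d_p) mod p: c ≡ 6 (mod 29), and 6^19 mod 29 = 4.
m₂ = c^(d_q) mod q: c ≡ 39 (mod 47), and 39^31 mod 47 = 45.
h = q_inv·(m₁ − m₂) mod p = 21·(4 − 45) mod 29 = 9.
m = m₂ + h·q = 45 + 9·47 = 468.

468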